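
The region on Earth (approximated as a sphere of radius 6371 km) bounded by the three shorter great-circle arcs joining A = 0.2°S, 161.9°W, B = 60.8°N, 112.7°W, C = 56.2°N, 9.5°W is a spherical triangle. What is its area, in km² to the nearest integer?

4428130 km²

Side lengths (central angles): a = 0.8454, b = 2.0897, c = 1.2496 rad; semiperimeter s = 2.0923.
By l'Huilier's theorem, tan(E/4) = √[tan(s/2) tan((s−a)/2) tan((s−b)/2) tan((s−c)/2)], giving spherical excess E = 0.1091 rad.
Area = E·R² = 0.1091 × (6371)² ≈ 4428130 km².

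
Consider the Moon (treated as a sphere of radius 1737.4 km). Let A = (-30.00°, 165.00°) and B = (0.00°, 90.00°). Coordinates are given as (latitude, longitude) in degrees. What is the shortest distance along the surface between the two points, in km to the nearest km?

2336 km

Let φ₁ = -0.5236 rad, φ₂ = 0.0000 rad, and Δλ = -1.3090 rad.
cos c = sin φ₁ sin φ₂ + cos φ₁ cos φ₂ cos Δλ = (-0.5000)(0.0000) + (0.8660)(1.0000)(0.2588) = 0.22414,
so c = arccos(0.22414) = 1.34473 rad.
Distance = R·c = 1737.4 × 1.3447 ≈ 2336 km.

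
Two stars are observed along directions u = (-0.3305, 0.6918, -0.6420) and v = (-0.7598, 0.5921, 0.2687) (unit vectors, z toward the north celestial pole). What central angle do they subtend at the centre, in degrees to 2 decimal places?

60.78°

u·v = 0.4882; |u| = 1.0000, |v| = 1.0000.
cos θ = (u·v)/(|u||v|) = 0.4882, so θ = 60.78°.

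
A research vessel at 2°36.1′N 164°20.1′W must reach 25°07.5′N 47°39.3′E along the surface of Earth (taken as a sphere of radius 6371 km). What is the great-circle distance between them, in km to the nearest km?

15390 km

In radians: φ₁ = 0.0454, φ₂ = 0.4385, Δλ = -148.010° = -2.5833 rad.
cos c = sin φ₁ sin φ₂ + cos φ₁ cos φ₂ cos Δλ = (0.0454)(0.4246) + (0.9990)(0.9054)(-0.8481) = -0.74783,
so c = arccos(-0.74783) = 2.41558 rad.
Distance = R·c = 6371 × 2.4156 ≈ 15390 km.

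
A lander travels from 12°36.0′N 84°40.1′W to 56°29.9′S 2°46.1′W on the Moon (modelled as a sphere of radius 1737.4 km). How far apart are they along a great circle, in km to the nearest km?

2914 km

Let φ₁ = 0.2199 rad, φ₂ = -0.9861 rad, and Δλ = 1.4294 rad.
cos c = sin φ₁ sin φ₂ + cos φ₁ cos φ₂ cos Δλ = (0.2181)(-0.8339) + (0.9759)(0.5520)(0.1409) = -0.10600,
so c = arccos(-0.10600) = 1.67700 rad.
Distance = R·c = 1737.4 × 1.6770 ≈ 2914 km.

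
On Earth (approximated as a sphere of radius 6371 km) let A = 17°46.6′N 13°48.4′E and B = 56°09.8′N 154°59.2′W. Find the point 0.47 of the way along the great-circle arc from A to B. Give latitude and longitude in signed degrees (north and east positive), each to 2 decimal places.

Central angle δ = 1.8406 rad. Interpolating on the sphere with fraction f = 0.47:
P = [sin((1−f)δ)·A + sin(fδ)·B] / sin δ = 0.8591·A + 0.7897·B in Cartesian coordinates,
giving P = (0.3959, 0.0093, 0.9182), i.e. latitude 66.67°, longitude 1.34°.

66.67°, 1.34°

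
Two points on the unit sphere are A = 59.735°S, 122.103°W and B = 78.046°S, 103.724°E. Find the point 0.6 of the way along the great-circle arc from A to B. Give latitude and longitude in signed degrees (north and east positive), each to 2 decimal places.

-81.03°, -159.11°

Central angle δ = 0.6885 rad. Interpolating on the sphere with fraction f = 0.6:
P = [sin((1−f)δ)·A + sin(fδ)·B] / sin δ = 0.4280·A + 0.6318·B in Cartesian coordinates,
giving P = (-0.1457, -0.0556, -0.9878), i.e. latitude -81.03°, longitude -159.11°.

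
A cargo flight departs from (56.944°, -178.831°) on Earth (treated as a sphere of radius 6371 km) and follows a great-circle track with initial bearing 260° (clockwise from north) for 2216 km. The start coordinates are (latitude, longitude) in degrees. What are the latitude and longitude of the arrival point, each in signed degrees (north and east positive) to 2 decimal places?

49.08°, 150.34°

Angular distance δ = d/R = 2216/6371 = 0.34783 rad; initial bearing θ = 4.5379 rad.
sin φ₂ = sin φ₁ cos δ + cos φ₁ sin δ cos θ = (0.8381)(0.9401) + (0.5455)(0.3409)(-0.1736) = 0.7557, so φ₂ = 49.08°.
Δλ = atan2(sin θ sin δ cos φ₁, cos δ − sin φ₁ sin φ₂) = atan2(-0.1831, 0.3068) = -30.831°.
λ₂ = -178.831° − 30.831° = -209.66° → 150.34° after wrapping to (−180°, 180°].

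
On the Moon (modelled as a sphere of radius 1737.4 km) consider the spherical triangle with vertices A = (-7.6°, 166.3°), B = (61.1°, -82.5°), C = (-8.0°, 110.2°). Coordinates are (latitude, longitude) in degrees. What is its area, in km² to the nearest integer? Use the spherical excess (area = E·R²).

4638350 km²

Side lengths (central angles): a = 2.2003, b = 0.9693, c = 1.8640 rad; semiperimeter s = 2.5168.
By l'Huilier's theorem, tan(E/4) = √[tan(s/2) tan((s−a)/2) tan((s−b)/2) tan((s−c)/2)], giving spherical excess E = 1.5366 rad.
Area = E·R² = 1.5366 × (1737.4)² ≈ 4638350 km².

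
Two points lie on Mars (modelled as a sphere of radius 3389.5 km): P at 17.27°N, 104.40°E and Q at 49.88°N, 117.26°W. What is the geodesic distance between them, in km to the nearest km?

With latitudes φ₁ = 17.270°, φ₂ = 49.880° and longitude difference Δλ = 138.340°:
cos c = sin φ₁ sin φ₂ + cos φ₁ cos φ₂ cos Δλ = (0.2969)(0.7647) + (0.9549)(0.6444)(-0.7471) = -0.23270,
so c = arccos(-0.23270) = 1.80565 rad.
Distance = R·c = 3389.5 × 1.8057 ≈ 6120 km.

6120 km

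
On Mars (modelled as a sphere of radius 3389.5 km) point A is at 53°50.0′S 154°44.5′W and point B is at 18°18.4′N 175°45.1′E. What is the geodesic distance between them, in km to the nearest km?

4524 km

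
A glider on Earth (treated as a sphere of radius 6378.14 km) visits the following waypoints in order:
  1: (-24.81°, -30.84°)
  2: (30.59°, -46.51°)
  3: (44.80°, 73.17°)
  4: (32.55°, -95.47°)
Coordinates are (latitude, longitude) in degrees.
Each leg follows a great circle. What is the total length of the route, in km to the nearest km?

27401 km

Leg 1→2: central angle 1.0018 rad, distance 6389.5 km.
Leg 2→3: central angle 1.5146 rad, distance 9660.6 km.
Leg 3→4: central angle 1.7796 rad, distance 11350.5 km.
Total: 6389.5 + 9660.6 + 11350.5 ≈ 27401 km.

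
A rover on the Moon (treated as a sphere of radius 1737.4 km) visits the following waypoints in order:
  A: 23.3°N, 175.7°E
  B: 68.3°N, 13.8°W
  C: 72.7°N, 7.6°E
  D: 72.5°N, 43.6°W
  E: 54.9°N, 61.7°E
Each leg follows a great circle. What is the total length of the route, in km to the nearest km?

4671 km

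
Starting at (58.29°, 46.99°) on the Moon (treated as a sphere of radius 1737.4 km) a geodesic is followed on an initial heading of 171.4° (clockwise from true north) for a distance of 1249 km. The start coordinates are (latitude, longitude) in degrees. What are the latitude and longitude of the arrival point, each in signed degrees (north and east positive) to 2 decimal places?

Angular distance δ = d/R = 1249/1737.4 = 0.71889 rad; initial bearing θ = 2.9915 rad.
sin φ₂ = sin φ₁ cos δ + cos φ₁ sin δ cos θ = (0.8507)(0.7525) + (0.5256)(0.6585)(-0.9888) = 0.2979, so φ₂ = 17.33°.
Δλ = atan2(sin θ sin δ cos φ₁, cos δ − sin φ₁ sin φ₂) = atan2(0.0518, 0.4991) = 5.921°.
λ₂ = 46.990° + 5.921° = 52.91°.

17.33°, 52.91°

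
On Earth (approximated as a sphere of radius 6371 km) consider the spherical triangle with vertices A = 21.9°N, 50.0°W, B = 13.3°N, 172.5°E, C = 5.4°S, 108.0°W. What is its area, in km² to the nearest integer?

Side lengths (central angles): a = 1.4153, b = 1.0991, c = 2.1894 rad; semiperimeter s = 2.3519.
By l'Huilier's theorem, tan(E/4) = √[tan(s/2) tan((s−a)/2) tan((s−b)/2) tan((s−c)/2)], giving spherical excess E = 1.0452 rad.
Area = E·R² = 1.0452 × (6371)² ≈ 42423974 km².

42423974 km²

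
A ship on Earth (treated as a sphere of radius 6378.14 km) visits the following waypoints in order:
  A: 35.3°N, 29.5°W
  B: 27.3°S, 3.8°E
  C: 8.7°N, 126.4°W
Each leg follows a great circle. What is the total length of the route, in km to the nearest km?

22217 km

Leg A→B: central angle 1.2227 rad, distance 7798.5 km.
Leg B→C: central angle 2.2605 rad, distance 14418.1 km.
Total: 7798.5 + 14418.1 ≈ 22217 km.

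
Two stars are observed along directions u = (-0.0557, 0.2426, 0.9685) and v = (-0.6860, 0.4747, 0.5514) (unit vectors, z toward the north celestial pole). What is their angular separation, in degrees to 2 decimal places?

u·v = 0.6874; |u| = 1.0000, |v| = 1.0000.
cos θ = (u·v)/(|u||v|) = 0.6874, so θ = 46.57°.

46.57°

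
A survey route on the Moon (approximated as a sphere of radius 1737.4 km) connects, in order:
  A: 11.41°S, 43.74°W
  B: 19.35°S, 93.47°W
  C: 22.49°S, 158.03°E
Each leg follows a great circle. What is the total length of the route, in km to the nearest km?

4459 km

Leg A→B: central angle 0.8455 rad, distance 1468.9 km.
Leg B→C: central angle 1.7212 rad, distance 2990.5 km.
Total: 1468.9 + 2990.5 ≈ 4459 km.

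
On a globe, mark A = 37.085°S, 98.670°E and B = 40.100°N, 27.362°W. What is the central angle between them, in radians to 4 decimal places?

In radians: φ₁ = -0.6473, φ₂ = 0.6999, Δλ = -126.032° = -2.1997 rad.
Haversine: a = sin²(Δφ/2) + cos φ₁ cos φ₂ sin²(Δλ/2) = 0.3891 + (0.7977)(0.7649)(0.7941) = 0.87368.
Central angle c = 2·arcsin(√a) = 2.41487 rad.
So the angular separation is 2.4149 rad.

2.4149 rad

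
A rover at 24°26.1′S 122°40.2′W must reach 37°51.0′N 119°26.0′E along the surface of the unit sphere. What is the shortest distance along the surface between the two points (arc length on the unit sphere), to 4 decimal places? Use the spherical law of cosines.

With latitudes φ₁ = -24.435°, φ₂ = 37.850° and longitude difference Δλ = -117.897°:
cos c = sin φ₁ sin φ₂ + cos φ₁ cos φ₂ cos Δλ = (-0.4137)(0.6136) + (0.9104)(0.7896)(-0.4679) = -0.59018,
so c = arccos(-0.59018) = 2.20207 rad.
On the unit sphere the arc length equals the central angle: 2.2021.

2.2021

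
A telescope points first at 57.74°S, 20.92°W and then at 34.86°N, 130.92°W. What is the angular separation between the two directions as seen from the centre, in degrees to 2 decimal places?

129.28°

With latitudes φ₁ = -57.740°, φ₂ = 34.860° and longitude difference Δλ = -110.000°:
Haversine: a = sin²(Δφ/2) + cos φ₁ cos φ₂ sin²(Δλ/2) = 0.5227 + (0.5338)(0.8206)(0.6710) = 0.81657.
Central angle c = 2·arcsin(√a) = 2.25640 rad.
So the angular separation is 129.28°.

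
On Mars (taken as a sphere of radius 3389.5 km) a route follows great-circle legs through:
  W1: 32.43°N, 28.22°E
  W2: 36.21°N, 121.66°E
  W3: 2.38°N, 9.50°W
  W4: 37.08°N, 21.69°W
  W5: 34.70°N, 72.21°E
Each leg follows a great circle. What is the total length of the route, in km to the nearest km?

Leg W1→W2: central angle 1.2912 rad, distance 4376.6 km.
Leg W2→W3: central angle 2.1014 rad, distance 7122.7 km.
Leg W3→W4: central angle 0.6365 rad, distance 2157.5 km.
Leg W4→W5: central angle 1.2675 rad, distance 4296.3 km.
Total: 4376.6 + 7122.7 + 2157.5 + 4296.3 ≈ 17953 km.

17953 km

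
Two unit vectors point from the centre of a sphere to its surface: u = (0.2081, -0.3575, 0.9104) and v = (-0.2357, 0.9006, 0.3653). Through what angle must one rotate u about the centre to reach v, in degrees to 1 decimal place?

u·v = -0.0384; |u| = 1.0000, |v| = 1.0000.
cos θ = (u·v)/(|u||v|) = -0.0384, so θ = 92.2°.

92.2°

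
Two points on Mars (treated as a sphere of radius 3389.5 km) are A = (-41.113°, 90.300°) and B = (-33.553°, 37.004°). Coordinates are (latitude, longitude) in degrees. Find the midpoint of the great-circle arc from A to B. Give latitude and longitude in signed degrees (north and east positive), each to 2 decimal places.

-40.47°, 62.20°

The central angle between A and B is δ = 0.7397 rad.
With f = 0.5, the slerp weights are sin((1−f)δ)/sin δ = 0.5363 and sin(fδ)/sin δ = 0.5363.
Weighted sum of the unit vectors: (0.5363)·(-0.0039,0.7534,-0.6575) + (0.5363)·(0.6655,0.5016,-0.5527) = (0.3548, 0.6730, -0.6490).
Converting back: φ = atan2(z, √(x²+y²)) = -40.47°, λ = atan2(y, x) = 62.20°.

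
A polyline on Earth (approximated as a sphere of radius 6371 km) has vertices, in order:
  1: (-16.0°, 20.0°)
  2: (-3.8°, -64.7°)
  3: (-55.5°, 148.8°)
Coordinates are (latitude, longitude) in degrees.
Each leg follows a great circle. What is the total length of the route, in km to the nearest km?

22071 km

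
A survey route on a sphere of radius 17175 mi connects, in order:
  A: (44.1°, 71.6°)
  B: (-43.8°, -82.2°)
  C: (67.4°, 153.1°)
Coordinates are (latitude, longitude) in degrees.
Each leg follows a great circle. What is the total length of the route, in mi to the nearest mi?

91142 mi

Leg A→B: central angle 2.8137 rad, distance 48325.9 mi.
Leg B→C: central angle 2.4929 rad, distance 42816.1 mi.
Total: 48325.9 + 42816.1 ≈ 91142 mi.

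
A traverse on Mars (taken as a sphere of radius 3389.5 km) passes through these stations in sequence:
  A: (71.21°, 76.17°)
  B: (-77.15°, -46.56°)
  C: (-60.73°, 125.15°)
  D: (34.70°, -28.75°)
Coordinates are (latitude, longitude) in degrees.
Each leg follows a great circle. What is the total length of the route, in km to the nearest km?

Leg A→B: central angle 2.8640 rad, distance 9707.6 km.
Leg B→C: central angle 0.7334 rad, distance 2486.0 km.
Leg C→D: central angle 2.6013 rad, distance 8817.2 km.
Total: 9707.6 + 2486.0 + 8817.2 ≈ 21011 km.

21011 km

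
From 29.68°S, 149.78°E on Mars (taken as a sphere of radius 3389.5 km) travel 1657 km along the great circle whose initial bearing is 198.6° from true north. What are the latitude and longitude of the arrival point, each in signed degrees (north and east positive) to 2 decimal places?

Angular distance δ = d/R = 1657/3389.5 = 0.48886 rad; initial bearing θ = 3.4662 rad.
sin φ₂ = sin φ₁ cos δ + cos φ₁ sin δ cos θ = (-0.4952)(0.8829) + (0.8688)(0.4696)(-0.9478) = -0.8239, so φ₂ = -55.47°.
Δλ = atan2(sin θ sin δ cos φ₁, cos δ − sin φ₁ sin φ₂) = atan2(-0.1301, 0.4749) = -15.324°.
λ₂ = 149.780° − 15.324° = 134.46°.

-55.47°, 134.46°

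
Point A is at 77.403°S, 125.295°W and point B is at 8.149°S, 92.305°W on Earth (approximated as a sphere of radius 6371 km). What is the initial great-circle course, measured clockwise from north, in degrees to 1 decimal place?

Δλ = 32.990° = 0.5758 rad.
y = sin Δλ · cos φ₂ = (0.5445)(0.9899) = 0.5390
x = cos φ₁ sin φ₂ − sin φ₁ cos φ₂ cos Δλ = (0.2181)(-0.1417) − (-0.9759)(0.9899)(0.8388) = 0.7794
θ = atan2(y, x) = 34.67°, so the bearing is 34.7°.

34.7°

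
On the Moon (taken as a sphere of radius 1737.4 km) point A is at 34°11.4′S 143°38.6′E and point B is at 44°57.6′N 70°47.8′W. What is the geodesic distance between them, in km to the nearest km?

4598 km

With latitudes φ₁ = -34.190°, φ₂ = 44.960° and longitude difference Δλ = 145.560°:
cos c = sin φ₁ sin φ₂ + cos φ₁ cos φ₂ cos Δλ = (-0.5619)(0.7066) + (0.8272)(0.7076)(-0.8247) = -0.87979,
so c = arccos(-0.87979) = 2.64622 rad.
Distance = R·c = 1737.4 × 2.6462 ≈ 4598 km.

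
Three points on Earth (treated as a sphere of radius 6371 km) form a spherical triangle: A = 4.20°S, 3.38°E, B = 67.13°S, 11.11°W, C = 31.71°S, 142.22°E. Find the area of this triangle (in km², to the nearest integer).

Side lengths (central angles): a = 1.3808, b = 2.2146, c = 1.1121 rad; semiperimeter s = 2.3538.
By l'Huilier's theorem, tan(E/4) = √[tan(s/2) tan((s−a)/2) tan((s−b)/2) tan((s−c)/2)], giving spherical excess E = 0.9868 rad.
Area = E·R² = 0.9868 × (6371)² ≈ 40054224 km².

40054224 km²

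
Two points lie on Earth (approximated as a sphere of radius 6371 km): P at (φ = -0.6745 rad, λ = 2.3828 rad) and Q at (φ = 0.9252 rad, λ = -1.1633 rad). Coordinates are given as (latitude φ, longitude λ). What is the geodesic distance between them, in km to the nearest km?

With latitudes φ₁ = -38.646°, φ₂ = 53.010° and longitude difference Δλ = 156.823°:
cos c = sin φ₁ sin φ₂ + cos φ₁ cos φ₂ cos Δλ = (-0.6245)(0.7987) + (0.7810)(0.6017)(-0.9193) = -0.93081,
so c = arccos(-0.93081) = 2.76743 rad.
Distance = R·c = 6371 × 2.7674 ≈ 17631 km.

17631 km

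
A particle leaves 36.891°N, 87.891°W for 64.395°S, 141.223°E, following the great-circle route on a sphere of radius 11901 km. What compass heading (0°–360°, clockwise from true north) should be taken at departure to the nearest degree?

With φ₁ = 0.6439, φ₂ = -1.1239, Δλ = -2.2844 rad, the forward-azimuth formula gives
θ = atan2( sin Δλ cos φ₂ , cos φ₁ sin φ₂ − sin φ₁ cos φ₂ cos Δλ ) = atan2(-0.3267, -0.5514) = -149.35°.
Adding 360° brings this into [0°, 360°): 211°.

211°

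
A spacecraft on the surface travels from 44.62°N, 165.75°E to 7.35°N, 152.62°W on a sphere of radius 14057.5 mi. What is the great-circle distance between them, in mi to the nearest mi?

Let φ₁ = 0.7788 rad, φ₂ = 0.1283 rad, and Δλ = 0.7266 rad.
cos c = sin φ₁ sin φ₂ + cos φ₁ cos φ₂ cos Δλ = (0.7024)(0.1279) + (0.7118)(0.9918)(0.7475) = 0.61751,
so c = arccos(0.61751) = 0.90523 rad.
Distance = R·c = 14057.5 × 0.9052 ≈ 12725 mi.

12725 mi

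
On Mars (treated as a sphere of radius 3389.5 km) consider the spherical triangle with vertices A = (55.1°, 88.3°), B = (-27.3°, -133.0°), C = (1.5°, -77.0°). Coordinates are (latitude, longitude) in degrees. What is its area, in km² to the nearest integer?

Side lengths (central angles): a = 1.0647, b = 2.1315, c = 2.4312 rad; semiperimeter s = 2.8137.
By l'Huilier's theorem, tan(E/4) = √[tan(s/2) tan((s−a)/2) tan((s−b)/2) tan((s−c)/2)], giving spherical excess E = 2.4563 rad.
Area = E·R² = 2.4563 × (3389.5)² ≈ 28219349 km².

28219349 km²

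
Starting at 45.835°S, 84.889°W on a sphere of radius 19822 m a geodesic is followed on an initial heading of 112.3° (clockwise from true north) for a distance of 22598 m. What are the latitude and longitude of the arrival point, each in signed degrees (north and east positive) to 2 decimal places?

Angular distance δ = d/R = 22598/19822 = 1.14005 rad; initial bearing θ = 1.9600 rad.
sin φ₂ = sin φ₁ cos δ + cos φ₁ sin δ cos θ = (-0.7173)(0.4176) + (0.6967)(0.9087)(-0.3795) = -0.5398, so φ₂ = -32.67°.
Δλ = atan2(sin θ sin δ cos φ₁, cos δ − sin φ₁ sin φ₂) = atan2(0.5857, 0.0304) = 87.032°.
λ₂ = -84.889° + 87.032° = 2.14°.

-32.67°, 2.14°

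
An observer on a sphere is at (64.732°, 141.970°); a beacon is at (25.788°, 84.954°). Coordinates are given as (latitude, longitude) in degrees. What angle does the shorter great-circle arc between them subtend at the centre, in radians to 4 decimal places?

0.9240 rad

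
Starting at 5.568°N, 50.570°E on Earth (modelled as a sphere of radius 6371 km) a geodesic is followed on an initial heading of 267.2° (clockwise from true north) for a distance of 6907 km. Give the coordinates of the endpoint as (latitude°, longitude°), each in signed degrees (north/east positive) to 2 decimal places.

0.14°, -11.42°

Angular distance δ = d/R = 6907/6371 = 1.08413 rad; initial bearing θ = 4.6635 rad.
sin φ₂ = sin φ₁ cos δ + cos φ₁ sin δ cos θ = (0.0970)(0.4677) + (0.9953)(0.8839)(-0.0488) = 0.0024, so φ₂ = 0.14°.
Δλ = atan2(sin θ sin δ cos φ₁, cos δ − sin φ₁ sin φ₂) = atan2(-0.8787, 0.4674) = -61.987°.
λ₂ = 50.570° − 61.987° = -11.42°.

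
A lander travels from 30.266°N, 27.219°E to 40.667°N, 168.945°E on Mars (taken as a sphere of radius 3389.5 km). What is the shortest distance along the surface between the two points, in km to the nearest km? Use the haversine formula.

In radians: φ₁ = 0.5282, φ₂ = 0.7098, Δλ = 141.726° = 2.4736 rad.
Haversine: a = sin²(Δφ/2) + cos φ₁ cos φ₂ sin²(Δλ/2) = 0.0082 + (0.8637)(0.7585)(0.8925) = 0.59293.
Central angle c = 2·arcsin(√a) = 1.75774 rad.
Distance = R·c = 3389.5 × 1.7577 ≈ 5958 km.

5958 km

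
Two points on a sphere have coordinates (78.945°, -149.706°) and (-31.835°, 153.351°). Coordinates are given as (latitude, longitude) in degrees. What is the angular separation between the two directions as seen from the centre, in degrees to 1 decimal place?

In radians: φ₁ = 1.3779, φ₂ = -0.5556, Δλ = -56.943° = -0.9938 rad.
cos c = sin φ₁ sin φ₂ + cos φ₁ cos φ₂ cos Δλ = (0.9814)(-0.5275) + (0.1918)(0.8496)(0.5455) = -0.42883,
so c = arccos(-0.42883) = 2.01399 rad.
So the angular separation is 115.4°.

115.4°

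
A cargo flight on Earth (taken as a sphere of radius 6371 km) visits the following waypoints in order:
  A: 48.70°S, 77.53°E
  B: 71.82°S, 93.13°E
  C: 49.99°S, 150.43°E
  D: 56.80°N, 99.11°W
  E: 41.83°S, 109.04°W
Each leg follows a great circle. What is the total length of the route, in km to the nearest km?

Leg A→B: central angle 0.4224 rad, distance 2691.2 km.
Leg B→C: central angle 0.5807 rad, distance 3699.8 km.
Leg C→D: central angle 2.4402 rad, distance 15546.7 km.
Leg D→E: central angle 1.7276 rad, distance 11006.6 km.
Total: 2691.2 + 3699.8 + 15546.7 + 11006.6 ≈ 32944 km.

32944 km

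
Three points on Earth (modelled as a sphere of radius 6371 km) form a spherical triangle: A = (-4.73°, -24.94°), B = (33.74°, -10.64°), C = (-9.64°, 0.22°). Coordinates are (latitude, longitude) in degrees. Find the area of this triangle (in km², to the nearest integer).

6701140 km²

Side lengths (central angles): a = 0.7783, b = 0.4438, c = 0.7117 rad; semiperimeter s = 0.9669.
By l'Huilier's theorem, tan(E/4) = √[tan(s/2) tan((s−a)/2) tan((s−b)/2) tan((s−c)/2)], giving spherical excess E = 0.1651 rad.
Area = E·R² = 0.1651 × (6371)² ≈ 6701140 km².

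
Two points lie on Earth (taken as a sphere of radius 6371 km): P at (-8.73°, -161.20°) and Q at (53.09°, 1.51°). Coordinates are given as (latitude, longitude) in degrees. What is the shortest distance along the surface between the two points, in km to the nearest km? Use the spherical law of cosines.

Let φ₁ = -0.1524 rad, φ₂ = 0.9266 rad, and Δλ = 2.8398 rad.
cos c = sin φ₁ sin φ₂ + cos φ₁ cos φ₂ cos Δλ = (-0.1518)(0.7996) + (0.9884)(0.6006)(-0.9548) = -0.68814,
so c = arccos(-0.68814) = 2.32972 rad.
Distance = R·c = 6371 × 2.3297 ≈ 14843 km.

14843 km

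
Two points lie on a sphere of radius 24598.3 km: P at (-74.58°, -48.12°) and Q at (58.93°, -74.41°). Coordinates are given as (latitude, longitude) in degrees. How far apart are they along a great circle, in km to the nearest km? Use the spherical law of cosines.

57805 km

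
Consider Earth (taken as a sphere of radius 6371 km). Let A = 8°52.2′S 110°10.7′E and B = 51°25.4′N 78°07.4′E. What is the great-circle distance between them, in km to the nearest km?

7374 km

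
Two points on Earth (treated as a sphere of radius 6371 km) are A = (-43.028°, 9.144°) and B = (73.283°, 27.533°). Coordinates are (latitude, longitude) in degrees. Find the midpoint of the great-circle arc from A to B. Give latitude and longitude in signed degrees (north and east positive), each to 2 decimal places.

15.28°, 14.31°

The central angle between A and B is δ = 2.0420 rad.
With f = 0.5, the slerp weights are sin((1−f)δ)/sin δ = 0.9569 and sin(fδ)/sin δ = 0.9569.
Weighted sum of the unit vectors: (0.9569)·(0.7217,0.1162,-0.6824) + (0.9569)·(0.2551,0.1330,0.9577) = (0.9347, 0.2384, 0.2635).
Converting back: φ = atan2(z, √(x²+y²)) = 15.28°, λ = atan2(y, x) = 14.31°.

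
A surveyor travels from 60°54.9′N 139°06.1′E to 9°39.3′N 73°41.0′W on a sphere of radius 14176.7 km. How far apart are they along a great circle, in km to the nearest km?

In radians: φ₁ = 1.0632, φ₂ = 0.1685, Δλ = 147.215° = 2.5694 rad.
cos c = sin φ₁ sin φ₂ + cos φ₁ cos φ₂ cos Δλ = (0.8739)(0.1677) + (0.4861)(0.9858)(-0.8407) = -0.25632,
so c = arccos(-0.25632) = 1.83001 rad.
Distance = R·c = 14176.7 × 1.8300 ≈ 25943 km.

25943 km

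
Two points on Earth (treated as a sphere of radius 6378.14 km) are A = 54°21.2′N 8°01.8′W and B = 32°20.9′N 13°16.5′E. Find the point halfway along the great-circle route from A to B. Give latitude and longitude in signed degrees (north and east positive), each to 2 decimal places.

43.83°, 4.60°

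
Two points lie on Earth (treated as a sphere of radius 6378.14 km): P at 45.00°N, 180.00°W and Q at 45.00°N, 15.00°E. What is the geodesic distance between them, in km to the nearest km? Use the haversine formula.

9910 km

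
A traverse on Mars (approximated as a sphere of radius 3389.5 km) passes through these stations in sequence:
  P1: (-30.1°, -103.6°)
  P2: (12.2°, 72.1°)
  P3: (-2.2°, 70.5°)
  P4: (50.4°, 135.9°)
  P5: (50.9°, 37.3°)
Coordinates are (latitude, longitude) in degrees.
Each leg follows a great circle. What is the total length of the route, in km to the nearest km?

Leg P1→P2: central angle 2.8215 rad, distance 9563.6 km.
Leg P2→P3: central angle 0.2529 rad, distance 857.0 km.
Leg P3→P4: central angle 1.3330 rad, distance 4518.2 km.
Leg P4→P5: central angle 1.0029 rad, distance 3399.4 km.
Total: 9563.6 + 857.0 + 4518.2 + 3399.4 ≈ 18338 km.

18338 km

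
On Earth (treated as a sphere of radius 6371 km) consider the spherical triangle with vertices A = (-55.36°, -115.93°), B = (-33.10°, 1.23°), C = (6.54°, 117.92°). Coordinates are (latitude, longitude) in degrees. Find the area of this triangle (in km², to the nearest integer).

Side lengths (central angles): a = 2.0220, b = 2.0118, c = 1.3367 rad; semiperimeter s = 2.6852.
By l'Huilier's theorem, tan(E/4) = √[tan(s/2) tan((s−a)/2) tan((s−b)/2) tan((s−c)/2)], giving spherical excess E = 2.2889 rad.
Area = E·R² = 2.2889 × (6371)² ≈ 92904448 km².

92904448 km²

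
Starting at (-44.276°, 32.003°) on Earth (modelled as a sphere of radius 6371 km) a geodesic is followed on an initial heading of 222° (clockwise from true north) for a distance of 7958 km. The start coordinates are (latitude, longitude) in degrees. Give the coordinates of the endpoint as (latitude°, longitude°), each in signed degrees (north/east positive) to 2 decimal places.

Angular distance δ = d/R = 7958/6371 = 1.24910 rad; initial bearing θ = 3.8746 rad.
sin φ₂ = sin φ₁ cos δ + cos φ₁ sin δ cos θ = (-0.6981)(0.3162) + (0.7160)(0.9487)(-0.7431) = -0.7255, so φ₂ = -46.51°.
Δλ = atan2(sin θ sin δ cos φ₁, cos δ − sin φ₁ sin φ₂) = atan2(-0.4545, -0.1903) = -112.720°.
λ₂ = 32.003° − 112.720° = -80.72°.

-46.51°, -80.72°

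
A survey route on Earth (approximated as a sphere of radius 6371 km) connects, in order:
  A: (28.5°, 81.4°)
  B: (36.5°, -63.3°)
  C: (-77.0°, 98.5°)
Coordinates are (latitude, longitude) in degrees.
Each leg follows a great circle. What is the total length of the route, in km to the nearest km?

27324 km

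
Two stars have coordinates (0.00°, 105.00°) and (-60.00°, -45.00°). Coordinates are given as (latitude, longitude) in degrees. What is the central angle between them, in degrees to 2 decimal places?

Let φ₁ = 0.0000 rad, φ₂ = -1.0472 rad, and Δλ = -2.6180 rad.
Haversine: a = sin²(Δφ/2) + cos φ₁ cos φ₂ sin²(Δλ/2) = 0.2500 + (1.0000)(0.5000)(0.9330) = 0.71651.
Central angle c = 2·arcsin(√a) = 2.01863 rad.
So the angular separation is 115.66°.

115.66°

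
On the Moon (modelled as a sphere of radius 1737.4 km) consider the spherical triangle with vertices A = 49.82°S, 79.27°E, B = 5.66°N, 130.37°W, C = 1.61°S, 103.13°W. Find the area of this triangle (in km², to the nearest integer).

3149445 km²

Side lengths (central angles): a = 0.4915, b = 2.2432, c = 2.2567 rad; semiperimeter s = 2.4957.
By l'Huilier's theorem, tan(E/4) = √[tan(s/2) tan((s−a)/2) tan((s−b)/2) tan((s−c)/2)], giving spherical excess E = 1.0434 rad.
Area = E·R² = 1.0434 × (1737.4)² ≈ 3149445 km².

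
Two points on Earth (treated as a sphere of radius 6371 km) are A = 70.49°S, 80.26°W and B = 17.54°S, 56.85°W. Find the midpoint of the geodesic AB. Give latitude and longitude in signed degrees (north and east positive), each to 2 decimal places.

-44.48°, -62.86°

Central angle δ = 0.9566 rad. Interpolating on the sphere with fraction f = 0.5:
P = [sin((1−f)δ)·A + sin(fδ)·B] / sin δ = 0.5632·A + 0.5632·B in Cartesian coordinates,
giving P = (0.3255, -0.6350, -0.7006), i.e. latitude -44.48°, longitude -62.86°.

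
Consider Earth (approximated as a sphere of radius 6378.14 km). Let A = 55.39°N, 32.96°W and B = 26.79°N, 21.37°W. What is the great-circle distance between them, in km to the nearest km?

3319 km

Let φ₁ = 0.9667 rad, φ₂ = 0.4676 rad, and Δλ = 0.2023 rad.
cos c = sin φ₁ sin φ₂ + cos φ₁ cos φ₂ cos Δλ = (0.8230)(0.4507) + (0.5680)(0.8927)(0.9796) = 0.86764,
so c = arccos(0.86764) = 0.52035 rad.
Distance = R·c = 6378.14 × 0.5204 ≈ 3319 km.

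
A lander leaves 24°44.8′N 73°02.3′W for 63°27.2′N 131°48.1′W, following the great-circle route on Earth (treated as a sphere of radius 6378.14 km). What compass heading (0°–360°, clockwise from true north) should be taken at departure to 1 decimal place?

331.9°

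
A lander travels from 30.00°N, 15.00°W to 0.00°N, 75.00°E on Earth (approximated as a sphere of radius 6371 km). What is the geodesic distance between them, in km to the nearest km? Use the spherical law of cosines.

10008 km

With latitudes φ₁ = 30.000°, φ₂ = 0.000° and longitude difference Δλ = 90.000°:
cos c = sin φ₁ sin φ₂ + cos φ₁ cos φ₂ cos Δλ = (0.5000)(0.0000) + (0.8660)(1.0000)(0.0000) = 0.00000,
so c = arccos(0.00000) = 1.57080 rad.
Distance = R·c = 6371 × 1.5708 ≈ 10008 km.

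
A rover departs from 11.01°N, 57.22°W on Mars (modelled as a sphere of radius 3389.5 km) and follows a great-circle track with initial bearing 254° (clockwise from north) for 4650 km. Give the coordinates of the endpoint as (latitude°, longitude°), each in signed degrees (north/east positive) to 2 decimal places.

Angular distance δ = d/R = 4650/3389.5 = 1.37188 rad; initial bearing θ = 4.4331 rad.
sin φ₂ = sin φ₁ cos δ + cos φ₁ sin δ cos θ = (0.1910)(0.1976) + (0.9816)(0.9803)(-0.2756) = -0.2275, so φ₂ = -13.15°.
Δλ = atan2(sin θ sin δ cos φ₁, cos δ − sin φ₁ sin φ₂) = atan2(-0.9250, 0.2410) = -75.393°.
λ₂ = -57.220° − 75.393° = -132.61°.

-13.15°, -132.61°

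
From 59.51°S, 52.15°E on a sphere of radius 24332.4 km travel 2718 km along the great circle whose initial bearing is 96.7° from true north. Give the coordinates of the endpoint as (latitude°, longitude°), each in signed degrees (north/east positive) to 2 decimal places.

-59.65°, 64.81°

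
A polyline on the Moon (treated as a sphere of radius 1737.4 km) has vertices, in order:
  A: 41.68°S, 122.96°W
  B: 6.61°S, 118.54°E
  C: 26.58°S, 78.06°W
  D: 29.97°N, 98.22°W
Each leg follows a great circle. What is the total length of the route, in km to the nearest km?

Leg A→B: central angle 1.8519 rad, distance 3217.6 km.
Leg B→C: central angle 2.4978 rad, distance 4339.7 km.
Leg C→D: central angle 1.0429 rad, distance 1811.9 km.
Total: 3217.6 + 4339.7 + 1811.9 ≈ 9369 km.

9369 km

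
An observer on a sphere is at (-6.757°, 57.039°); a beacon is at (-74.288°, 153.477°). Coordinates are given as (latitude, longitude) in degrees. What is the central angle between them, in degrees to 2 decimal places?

85.23°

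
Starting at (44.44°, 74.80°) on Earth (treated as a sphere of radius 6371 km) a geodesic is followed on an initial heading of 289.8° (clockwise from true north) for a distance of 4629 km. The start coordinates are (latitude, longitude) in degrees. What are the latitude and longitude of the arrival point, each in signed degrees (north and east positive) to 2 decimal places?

43.16°, 15.84°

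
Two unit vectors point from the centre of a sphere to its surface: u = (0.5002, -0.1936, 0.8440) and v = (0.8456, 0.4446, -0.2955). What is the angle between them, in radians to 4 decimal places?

1.4832 rad

u·v = 0.0875; |u| = 1.0000, |v| = 1.0000.
cos θ = (u·v)/(|u||v|) = 0.0875, so θ = 1.4832 rad.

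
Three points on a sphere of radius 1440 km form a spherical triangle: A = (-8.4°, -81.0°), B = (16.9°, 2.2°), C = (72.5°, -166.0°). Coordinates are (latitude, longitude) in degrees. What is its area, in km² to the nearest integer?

3341102 km²

Side lengths (central angles): a = 1.5752, b = 1.6844, c = 1.5011 rad; semiperimeter s = 2.3804.
By l'Huilier's theorem, tan(E/4) = √[tan(s/2) tan((s−a)/2) tan((s−b)/2) tan((s−c)/2)], giving spherical excess E = 1.6113 rad.
Area = E·R² = 1.6113 × (1440)² ≈ 3341102 km².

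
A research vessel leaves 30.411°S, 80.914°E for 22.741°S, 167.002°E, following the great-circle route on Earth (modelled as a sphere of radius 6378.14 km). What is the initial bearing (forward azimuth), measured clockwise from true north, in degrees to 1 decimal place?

108.1°

Δλ = 86.088° = 1.5025 rad.
y = sin Δλ · cos φ₂ = (0.9977)(0.9223) = 0.9201
x = cos φ₁ sin φ₂ − sin φ₁ cos φ₂ cos Δλ = (0.8624)(-0.3866) − (-0.5062)(0.9223)(0.0682) = -0.3015
θ = atan2(y, x) = 108.14°, so the bearing is 108.1°.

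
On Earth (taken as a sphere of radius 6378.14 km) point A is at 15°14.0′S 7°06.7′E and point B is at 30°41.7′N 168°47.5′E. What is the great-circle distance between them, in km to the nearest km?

17498 km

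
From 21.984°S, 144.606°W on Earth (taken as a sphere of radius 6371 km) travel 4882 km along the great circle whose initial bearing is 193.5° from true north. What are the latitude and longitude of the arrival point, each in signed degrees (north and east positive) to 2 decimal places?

-63.51°, -165.88°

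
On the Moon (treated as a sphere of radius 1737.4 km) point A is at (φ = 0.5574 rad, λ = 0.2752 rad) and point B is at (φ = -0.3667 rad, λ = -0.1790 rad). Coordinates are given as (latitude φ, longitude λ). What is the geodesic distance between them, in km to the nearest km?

1774 km

Let φ₁ = 0.5574 rad, φ₂ = -0.3667 rad, and Δλ = -0.4542 rad.
cos c = sin φ₁ sin φ₂ + cos φ₁ cos φ₂ cos Δλ = (0.5290)(-0.3585) + (0.8486)(0.9335)(0.8986) = 0.52223,
so c = arccos(0.52223) = 1.02133 rad.
Distance = R·c = 1737.4 × 1.0213 ≈ 1774 km.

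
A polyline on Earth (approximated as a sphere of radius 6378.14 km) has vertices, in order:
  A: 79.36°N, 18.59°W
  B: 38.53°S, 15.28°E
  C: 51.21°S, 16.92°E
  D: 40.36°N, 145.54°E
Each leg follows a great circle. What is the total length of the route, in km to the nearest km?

Leg A→B: central angle 2.0855 rad, distance 13301.7 km.
Leg B→C: central angle 0.2222 rad, distance 1417.4 km.
Leg C→D: central angle 2.5026 rad, distance 15962.0 km.
Total: 13301.7 + 1417.4 + 15962.0 ≈ 30681 km.

30681 km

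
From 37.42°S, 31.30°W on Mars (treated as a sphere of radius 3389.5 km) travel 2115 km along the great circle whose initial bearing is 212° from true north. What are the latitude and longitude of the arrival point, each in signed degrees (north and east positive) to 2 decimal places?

-62.46°, -73.33°

Angular distance δ = d/R = 2115/3389.5 = 0.62399 rad; initial bearing θ = 3.7001 rad.
sin φ₂ = sin φ₁ cos δ + cos φ₁ sin δ cos θ = (-0.6077)(0.8116) + (0.7942)(0.5843)(-0.8480) = -0.8867, so φ₂ = -62.46°.
Δλ = atan2(sin θ sin δ cos φ₁, cos δ − sin φ₁ sin φ₂) = atan2(-0.2459, 0.2728) = -42.034°.
λ₂ = -31.300° − 42.034° = -73.33°.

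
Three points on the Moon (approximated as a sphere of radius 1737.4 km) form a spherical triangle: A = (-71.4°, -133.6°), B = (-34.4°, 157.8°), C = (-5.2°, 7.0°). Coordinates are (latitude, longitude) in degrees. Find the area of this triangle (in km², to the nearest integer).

Side lengths (central angles): a = 2.2998, b = 1.7310, c = 0.8873 rad; semiperimeter s = 2.4591.
By l'Huilier's theorem, tan(E/4) = √[tan(s/2) tan((s−a)/2) tan((s−b)/2) tan((s−c)/2)], giving spherical excess E = 1.1392 rad.
Area = E·R² = 1.1392 × (1737.4)² ≈ 3438739 km².

3438739 km²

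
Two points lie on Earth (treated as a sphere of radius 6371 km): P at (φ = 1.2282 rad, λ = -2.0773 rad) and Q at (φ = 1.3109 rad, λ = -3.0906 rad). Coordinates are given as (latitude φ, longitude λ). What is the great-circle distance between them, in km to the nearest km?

In radians: φ₁ = 1.2282, φ₂ = 1.3109, Δλ = -58.058° = -1.0133 rad.
Haversine: a = sin²(Δφ/2) + cos φ₁ cos φ₂ sin²(Δλ/2) = 0.0017 + (0.3359)(0.2570)(0.2355) = 0.02204.
Central angle c = 2·arcsin(√a) = 0.29799 rad.
Distance = R·c = 6371 × 0.2980 ≈ 1899 km.

1899 km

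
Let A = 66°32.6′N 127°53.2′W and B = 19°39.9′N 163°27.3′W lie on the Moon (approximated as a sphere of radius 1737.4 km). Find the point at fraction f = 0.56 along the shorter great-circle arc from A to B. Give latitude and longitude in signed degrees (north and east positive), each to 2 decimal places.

41.37°, -154.69°

Central angle δ = 0.9102 rad. Interpolating on the sphere with fraction f = 0.56:
P = [sin((1−f)δ)·A + sin(fδ)·B] / sin δ = 0.4937·A + 0.6179·B in Cartesian coordinates,
giving P = (-0.6785, -0.3208, 0.6609), i.e. latitude 41.37°, longitude -154.69°.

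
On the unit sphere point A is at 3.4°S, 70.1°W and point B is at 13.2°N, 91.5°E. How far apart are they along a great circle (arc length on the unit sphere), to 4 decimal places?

With latitudes φ₁ = -3.400°, φ₂ = 13.200° and longitude difference Δλ = 161.600°:
Haversine: a = sin²(Δφ/2) + cos φ₁ cos φ₂ sin²(Δλ/2) = 0.0208 + (0.9982)(0.9736)(0.9744) = 0.96786.
Central angle c = 2·arcsin(√a) = 2.78110 rad.
On the unit sphere the arc length equals the central angle: 2.7811.

2.7811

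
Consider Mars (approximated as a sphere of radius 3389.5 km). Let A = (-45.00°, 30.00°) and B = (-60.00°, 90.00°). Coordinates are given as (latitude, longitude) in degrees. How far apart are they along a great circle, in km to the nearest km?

2242 km

With latitudes φ₁ = -45.000°, φ₂ = -60.000° and longitude difference Δλ = 60.000°:
Haversine: a = sin²(Δφ/2) + cos φ₁ cos φ₂ sin²(Δλ/2) = 0.0170 + (0.7071)(0.5000)(0.2500) = 0.10543.
Central angle c = 2·arcsin(√a) = 0.66137 rad.
Distance = R·c = 3389.5 × 0.6614 ≈ 2242 km.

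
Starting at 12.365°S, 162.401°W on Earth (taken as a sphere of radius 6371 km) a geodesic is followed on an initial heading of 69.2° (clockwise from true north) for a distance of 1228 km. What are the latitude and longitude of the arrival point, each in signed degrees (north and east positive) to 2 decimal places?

-8.26°, -151.98°

Angular distance δ = d/R = 1228/6371 = 0.19275 rad; initial bearing θ = 1.2078 rad.
sin φ₂ = sin φ₁ cos δ + cos φ₁ sin δ cos θ = (-0.2141)(0.9815) + (0.9768)(0.1916)(0.3551) = -0.1437, so φ₂ = -8.26°.
Δλ = atan2(sin θ sin δ cos φ₁, cos δ − sin φ₁ sin φ₂) = atan2(0.1749, 0.9507) = 10.425°.
λ₂ = -162.401° + 10.425° = -151.98°.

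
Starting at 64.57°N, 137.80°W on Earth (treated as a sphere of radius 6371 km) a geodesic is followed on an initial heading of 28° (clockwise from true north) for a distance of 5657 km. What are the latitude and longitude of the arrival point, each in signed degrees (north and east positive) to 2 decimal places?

Angular distance δ = d/R = 5657/6371 = 0.88793 rad; initial bearing θ = 0.4887 rad.
sin φ₂ = sin φ₁ cos δ + cos φ₁ sin δ cos θ = (0.9031)(0.6310) + (0.4294)(0.7758)(0.8829) = 0.8640, so φ₂ = 59.77°.
Δλ = atan2(sin θ sin δ cos φ₁, cos δ − sin φ₁ sin φ₂) = atan2(0.1564, -0.1493) = 133.667°.
λ₂ = -137.800° + 133.667° = -4.13°.

59.77°, -4.13°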